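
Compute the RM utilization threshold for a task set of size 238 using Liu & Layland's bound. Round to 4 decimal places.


Compute 2^(1/238) = 1.0029166282
Subtract 1: 1.0029166282 - 1 = 0.0029166282
Multiply by n: 238 * 0.0029166282 = 0.6941575116
Round to 4 dp: 0.6942

0.6942


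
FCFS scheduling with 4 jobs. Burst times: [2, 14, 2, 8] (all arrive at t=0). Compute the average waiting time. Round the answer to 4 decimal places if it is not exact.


FCFS order (as given): [2, 14, 2, 8]
Waiting times:
  Job 1: wait = 0
  Job 2: wait = 2
  Job 3: wait = 16
  Job 4: wait = 18
Sum of waiting times = 36
Average waiting time = 36/4 = 9.0

9.0


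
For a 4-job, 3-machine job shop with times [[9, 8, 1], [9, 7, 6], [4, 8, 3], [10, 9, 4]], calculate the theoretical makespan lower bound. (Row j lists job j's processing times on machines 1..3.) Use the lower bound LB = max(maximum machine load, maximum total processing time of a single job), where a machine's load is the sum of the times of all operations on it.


Machine loads:
  Machine 1: 9 + 9 + 4 + 10 = 32
  Machine 2: 8 + 7 + 8 + 9 = 32
  Machine 3: 1 + 6 + 3 + 4 = 14
Max machine load = 32
Job totals:
  Job 1: 18
  Job 2: 22
  Job 3: 15
  Job 4: 23
Max job total = 23
Lower bound = max(32, 23) = 32

32


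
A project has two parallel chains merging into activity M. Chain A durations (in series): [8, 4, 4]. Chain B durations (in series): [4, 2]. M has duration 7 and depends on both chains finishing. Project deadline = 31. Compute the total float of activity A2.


Forward pass: ES(A2) = sum of predecessors on chain A = 8
EF = ES + duration = 8 + 4 = 12
Backward pass: LF(M) = deadline = 31; LS(M) = 31 - 7 = 24
LF(A2) = LS(M) - sum(successors on chain A) = 24 - 4 = 20
LS = LF - duration = 20 - 4 = 16
Total float = LS - ES = 16 - 8 = 8

8


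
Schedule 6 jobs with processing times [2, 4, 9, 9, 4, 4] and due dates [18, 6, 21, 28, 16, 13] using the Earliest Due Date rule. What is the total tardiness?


Sort by due date (EDD order): [(4, 6), (4, 13), (4, 16), (2, 18), (9, 21), (9, 28)]
Compute completion times and tardiness:
  Job 1: p=4, d=6, C=4, tardiness=max(0,4-6)=0
  Job 2: p=4, d=13, C=8, tardiness=max(0,8-13)=0
  Job 3: p=4, d=16, C=12, tardiness=max(0,12-16)=0
  Job 4: p=2, d=18, C=14, tardiness=max(0,14-18)=0
  Job 5: p=9, d=21, C=23, tardiness=max(0,23-21)=2
  Job 6: p=9, d=28, C=32, tardiness=max(0,32-28)=4
Total tardiness = 6

6


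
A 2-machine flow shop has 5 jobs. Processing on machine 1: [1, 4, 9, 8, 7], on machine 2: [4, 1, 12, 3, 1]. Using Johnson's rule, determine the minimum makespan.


Apply Johnson's rule:
  Group 1 (a <= b): [(1, 1, 4), (3, 9, 12)]
  Group 2 (a > b): [(4, 8, 3), (2, 4, 1), (5, 7, 1)]
Optimal job order: [1, 3, 4, 2, 5]
Schedule:
  Job 1: M1 done at 1, M2 done at 5
  Job 3: M1 done at 10, M2 done at 22
  Job 4: M1 done at 18, M2 done at 25
  Job 2: M1 done at 22, M2 done at 26
  Job 5: M1 done at 29, M2 done at 30
Makespan = 30

30


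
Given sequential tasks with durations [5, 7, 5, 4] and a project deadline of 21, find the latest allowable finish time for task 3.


LF(activity 3) = deadline - sum of successor durations
Successors: activities 4 through 4 with durations [4]
Sum of successor durations = 4
LF = 21 - 4 = 17

17


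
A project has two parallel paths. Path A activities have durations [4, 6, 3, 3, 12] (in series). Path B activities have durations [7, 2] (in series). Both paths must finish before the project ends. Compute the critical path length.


Path A total = 4 + 6 + 3 + 3 + 12 = 28
Path B total = 7 + 2 = 9
Critical path = longest path = max(28, 9) = 28

28


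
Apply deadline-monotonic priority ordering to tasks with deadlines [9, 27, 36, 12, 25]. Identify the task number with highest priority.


Sort tasks by relative deadline (ascending):
  Task 1: deadline = 9
  Task 4: deadline = 12
  Task 5: deadline = 25
  Task 2: deadline = 27
  Task 3: deadline = 36
Priority order (highest first): [1, 4, 5, 2, 3]
Highest priority task = 1

1


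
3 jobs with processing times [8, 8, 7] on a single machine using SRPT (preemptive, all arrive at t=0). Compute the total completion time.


Since all jobs arrive at t=0, SRPT equals SPT ordering.
SPT order: [7, 8, 8]
Completion times:
  Job 1: p=7, C=7
  Job 2: p=8, C=15
  Job 3: p=8, C=23
Total completion time = 7 + 15 + 23 = 45

45


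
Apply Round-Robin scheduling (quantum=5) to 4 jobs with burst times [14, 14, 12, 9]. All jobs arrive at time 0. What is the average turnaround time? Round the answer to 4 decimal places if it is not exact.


Time quantum = 5
Execution trace:
  J1 runs 5 units, time = 5
  J2 runs 5 units, time = 10
  J3 runs 5 units, time = 15
  J4 runs 5 units, time = 20
  J1 runs 5 units, time = 25
  J2 runs 5 units, time = 30
  J3 runs 5 units, time = 35
  J4 runs 4 units, time = 39
  J1 runs 4 units, time = 43
  J2 runs 4 units, time = 47
  J3 runs 2 units, time = 49
Finish times: [43, 47, 49, 39]
Average turnaround = 178/4 = 44.5

44.5


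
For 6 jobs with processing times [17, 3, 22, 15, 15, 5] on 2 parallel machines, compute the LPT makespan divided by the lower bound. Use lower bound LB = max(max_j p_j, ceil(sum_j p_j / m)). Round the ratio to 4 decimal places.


LPT order: [22, 17, 15, 15, 5, 3]
Machine loads after assignment: [40, 37]
LPT makespan = 40
Lower bound = max(max_job, ceil(total/2)) = max(22, 39) = 39
Ratio = 40 / 39 = 1.0256

1.0256


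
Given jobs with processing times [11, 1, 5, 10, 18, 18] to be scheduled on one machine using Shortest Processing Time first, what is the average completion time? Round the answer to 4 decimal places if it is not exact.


Sort jobs by processing time (SPT order): [1, 5, 10, 11, 18, 18]
Compute completion times sequentially:
  Job 1: processing = 1, completes at 1
  Job 2: processing = 5, completes at 6
  Job 3: processing = 10, completes at 16
  Job 4: processing = 11, completes at 27
  Job 5: processing = 18, completes at 45
  Job 6: processing = 18, completes at 63
Sum of completion times = 158
Average completion time = 158/6 = 26.3333

26.3333


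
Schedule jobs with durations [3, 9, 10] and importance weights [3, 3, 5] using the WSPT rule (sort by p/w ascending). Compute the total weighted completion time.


Compute p/w ratios and sort ascending (WSPT): [(3, 3), (10, 5), (9, 3)]
Compute weighted completion times:
  Job (p=3,w=3): C=3, w*C=3*3=9
  Job (p=10,w=5): C=13, w*C=5*13=65
  Job (p=9,w=3): C=22, w*C=3*22=66
Total weighted completion time = 140

140


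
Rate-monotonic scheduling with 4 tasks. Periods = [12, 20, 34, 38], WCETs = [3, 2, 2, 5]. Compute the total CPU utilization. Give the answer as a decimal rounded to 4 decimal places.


Compute individual utilizations (exact fractions):
  Task 1: C/T = 3/12 = 1/4 (approx. 0.25)
  Task 2: C/T = 2/20 = 1/10 (approx. 0.1)
  Task 3: C/T = 2/34 = 1/17 (approx. 0.0588)
  Task 4: C/T = 5/38 (approx. 0.1316)
Total utilization U = 1/4 + 1/10 + 1/17 + 5/38 = 3491/6460
Rounded to 4 decimal places: U = 0.5404
RM (Liu & Layland) bound for 4 tasks = 0.756828; compare with U = 3491/6460 (approx. 0.540402)
U <= bound, so schedulable by RM sufficient condition.

0.5404


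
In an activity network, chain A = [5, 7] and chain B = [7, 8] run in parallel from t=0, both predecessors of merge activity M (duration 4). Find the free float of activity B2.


ES(B2) = sum of predecessors on chain B = 7
EF(B2) = ES + duration = 7 + 8 = 15
Successor of B2 is M. ES(M) = max(sum(A), sum(B)) = max(12, 15) = 15
Free float = ES(successor) - EF(current) = 15 - 15 = 0

0


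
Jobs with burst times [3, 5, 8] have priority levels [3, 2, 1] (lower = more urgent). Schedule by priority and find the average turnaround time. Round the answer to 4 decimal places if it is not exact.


Sort by priority (ascending = highest first):
Order: [(1, 8), (2, 5), (3, 3)]
Completion times:
  Priority 1, burst=8, C=8
  Priority 2, burst=5, C=13
  Priority 3, burst=3, C=16
Average turnaround = 37/3 = 12.3333

12.3333


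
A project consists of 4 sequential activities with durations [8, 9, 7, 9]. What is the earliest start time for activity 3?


Activity 3 starts after activities 1 through 2 complete.
Predecessor durations: [8, 9]
ES = 8 + 9 = 17

17


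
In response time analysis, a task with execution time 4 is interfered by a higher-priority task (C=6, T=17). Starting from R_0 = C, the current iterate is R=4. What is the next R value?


R_next = C + ceil(R_prev / T_hp) * C_hp
ceil(4 / 17) = ceil(0.2353) = 1
Interference = 1 * 6 = 6
R_next = 4 + 6 = 10

10


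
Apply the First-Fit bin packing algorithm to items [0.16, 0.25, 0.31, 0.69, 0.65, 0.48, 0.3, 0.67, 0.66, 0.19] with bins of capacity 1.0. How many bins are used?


Place items sequentially using First-Fit:
  Item 0.16 -> new Bin 1
  Item 0.25 -> Bin 1 (now 0.41)
  Item 0.31 -> Bin 1 (now 0.72)
  Item 0.69 -> new Bin 2
  Item 0.65 -> new Bin 3
  Item 0.48 -> new Bin 4
  Item 0.3 -> Bin 2 (now 0.99)
  Item 0.67 -> new Bin 5
  Item 0.66 -> new Bin 6
  Item 0.19 -> Bin 1 (now 0.91)
Total bins used = 6

6


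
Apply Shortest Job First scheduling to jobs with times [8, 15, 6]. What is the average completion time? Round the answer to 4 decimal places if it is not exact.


SJF order (ascending): [6, 8, 15]
Completion times:
  Job 1: burst=6, C=6
  Job 2: burst=8, C=14
  Job 3: burst=15, C=29
Average completion = 49/3 = 16.3333

16.3333


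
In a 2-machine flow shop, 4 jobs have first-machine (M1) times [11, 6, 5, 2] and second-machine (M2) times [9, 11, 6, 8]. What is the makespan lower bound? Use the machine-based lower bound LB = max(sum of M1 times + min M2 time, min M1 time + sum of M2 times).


LB1 = sum(M1 times) + min(M2 times) = 24 + 6 = 30
LB2 = min(M1 times) + sum(M2 times) = 2 + 34 = 36
Lower bound = max(LB1, LB2) = max(30, 36) = 36

36


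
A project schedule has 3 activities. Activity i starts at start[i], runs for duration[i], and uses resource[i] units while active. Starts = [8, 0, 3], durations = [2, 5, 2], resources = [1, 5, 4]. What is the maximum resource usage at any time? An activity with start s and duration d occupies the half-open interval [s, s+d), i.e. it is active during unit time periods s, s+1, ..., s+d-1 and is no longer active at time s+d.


Each activity i is active on [start_i, start_i + duration_i).
Compute total resource usage per time slot:
  t=0: active resources = [5], total = 5
  t=1: active resources = [5], total = 5
  t=2: active resources = [5], total = 5
  t=3: active resources = [5, 4], total = 9
  t=4: active resources = [5, 4], total = 9
  t=5: active resources = [], total = 0
  t=6: active resources = [], total = 0
  t=7: active resources = [], total = 0
  t=8: active resources = [1], total = 1
  t=9: active resources = [1], total = 1
Peak resource demand = 9

9


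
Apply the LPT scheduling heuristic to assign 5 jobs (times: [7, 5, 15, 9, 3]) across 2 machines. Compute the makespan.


Sort jobs in decreasing order (LPT): [15, 9, 7, 5, 3]
Assign each job to the least loaded machine:
  Machine 1: jobs [15, 5], load = 20
  Machine 2: jobs [9, 7, 3], load = 19
Makespan = max load = 20

20


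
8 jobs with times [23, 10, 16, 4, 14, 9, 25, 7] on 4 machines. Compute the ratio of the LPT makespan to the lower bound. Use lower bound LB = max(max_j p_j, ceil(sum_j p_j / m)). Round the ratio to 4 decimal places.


LPT order: [25, 23, 16, 14, 10, 9, 7, 4]
Machine loads after assignment: [25, 30, 25, 28]
LPT makespan = 30
Lower bound = max(max_job, ceil(total/4)) = max(25, 27) = 27
Ratio = 30 / 27 = 1.1111

1.1111


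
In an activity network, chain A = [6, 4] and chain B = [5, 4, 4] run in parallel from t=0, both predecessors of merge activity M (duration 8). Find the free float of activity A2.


ES(A2) = sum of predecessors on chain A = 6
EF(A2) = ES + duration = 6 + 4 = 10
Successor of A2 is M. ES(M) = max(sum(A), sum(B)) = max(10, 13) = 13
Free float = ES(successor) - EF(current) = 13 - 10 = 3

3


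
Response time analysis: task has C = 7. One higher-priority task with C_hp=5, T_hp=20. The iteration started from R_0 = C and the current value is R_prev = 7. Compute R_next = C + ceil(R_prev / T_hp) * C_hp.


R_next = C + ceil(R_prev / T_hp) * C_hp
ceil(7 / 20) = ceil(0.35) = 1
Interference = 1 * 5 = 5
R_next = 7 + 5 = 12

12


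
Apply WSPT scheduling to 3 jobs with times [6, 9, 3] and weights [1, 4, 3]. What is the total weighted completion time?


Compute p/w ratios and sort ascending (WSPT): [(3, 3), (9, 4), (6, 1)]
Compute weighted completion times:
  Job (p=3,w=3): C=3, w*C=3*3=9
  Job (p=9,w=4): C=12, w*C=4*12=48
  Job (p=6,w=1): C=18, w*C=1*18=18
Total weighted completion time = 75

75


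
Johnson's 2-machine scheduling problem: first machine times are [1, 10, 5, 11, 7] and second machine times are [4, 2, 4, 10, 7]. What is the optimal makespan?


Apply Johnson's rule:
  Group 1 (a <= b): [(1, 1, 4), (5, 7, 7)]
  Group 2 (a > b): [(4, 11, 10), (3, 5, 4), (2, 10, 2)]
Optimal job order: [1, 5, 4, 3, 2]
Schedule:
  Job 1: M1 done at 1, M2 done at 5
  Job 5: M1 done at 8, M2 done at 15
  Job 4: M1 done at 19, M2 done at 29
  Job 3: M1 done at 24, M2 done at 33
  Job 2: M1 done at 34, M2 done at 36
Makespan = 36

36


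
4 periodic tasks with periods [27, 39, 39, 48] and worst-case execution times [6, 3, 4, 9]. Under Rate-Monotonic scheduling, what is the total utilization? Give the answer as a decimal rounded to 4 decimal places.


Compute individual utilizations (exact fractions):
  Task 1: C/T = 6/27 = 2/9 (approx. 0.2222)
  Task 2: C/T = 3/39 = 1/13 (approx. 0.0769)
  Task 3: C/T = 4/39 (approx. 0.1026)
  Task 4: C/T = 9/48 = 3/16 (approx. 0.1875)
Total utilization U = 2/9 + 1/13 + 4/39 + 3/16 = 1103/1872
Rounded to 4 decimal places: U = 0.5892
RM (Liu & Layland) bound for 4 tasks = 0.756828; compare with U = 1103/1872 (approx. 0.589209)
U <= bound, so schedulable by RM sufficient condition.

0.5892


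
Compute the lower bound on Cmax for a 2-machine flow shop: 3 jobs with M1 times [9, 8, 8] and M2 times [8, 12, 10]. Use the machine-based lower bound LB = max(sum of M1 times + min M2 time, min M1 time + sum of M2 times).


LB1 = sum(M1 times) + min(M2 times) = 25 + 8 = 33
LB2 = min(M1 times) + sum(M2 times) = 8 + 30 = 38
Lower bound = max(LB1, LB2) = max(33, 38) = 38

38


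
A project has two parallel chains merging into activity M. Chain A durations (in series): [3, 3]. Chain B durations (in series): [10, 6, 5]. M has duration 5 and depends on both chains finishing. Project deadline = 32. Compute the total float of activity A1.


Forward pass: ES(A1) = sum of predecessors on chain A = 0
EF = ES + duration = 0 + 3 = 3
Backward pass: LF(M) = deadline = 32; LS(M) = 32 - 5 = 27
LF(A1) = LS(M) - sum(successors on chain A) = 27 - 3 = 24
LS = LF - duration = 24 - 3 = 21
Total float = LS - ES = 21 - 0 = 21

21


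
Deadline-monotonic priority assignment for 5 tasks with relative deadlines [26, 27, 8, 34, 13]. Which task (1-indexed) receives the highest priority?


Sort tasks by relative deadline (ascending):
  Task 3: deadline = 8
  Task 5: deadline = 13
  Task 1: deadline = 26
  Task 2: deadline = 27
  Task 4: deadline = 34
Priority order (highest first): [3, 5, 1, 2, 4]
Highest priority task = 3

3


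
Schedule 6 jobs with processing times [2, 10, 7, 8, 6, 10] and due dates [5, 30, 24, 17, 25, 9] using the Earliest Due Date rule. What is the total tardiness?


Sort by due date (EDD order): [(2, 5), (10, 9), (8, 17), (7, 24), (6, 25), (10, 30)]
Compute completion times and tardiness:
  Job 1: p=2, d=5, C=2, tardiness=max(0,2-5)=0
  Job 2: p=10, d=9, C=12, tardiness=max(0,12-9)=3
  Job 3: p=8, d=17, C=20, tardiness=max(0,20-17)=3
  Job 4: p=7, d=24, C=27, tardiness=max(0,27-24)=3
  Job 5: p=6, d=25, C=33, tardiness=max(0,33-25)=8
  Job 6: p=10, d=30, C=43, tardiness=max(0,43-30)=13
Total tardiness = 30

30


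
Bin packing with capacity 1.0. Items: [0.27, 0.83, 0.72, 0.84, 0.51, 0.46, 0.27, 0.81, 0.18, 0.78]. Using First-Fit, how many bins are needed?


Place items sequentially using First-Fit:
  Item 0.27 -> new Bin 1
  Item 0.83 -> new Bin 2
  Item 0.72 -> Bin 1 (now 0.99)
  Item 0.84 -> new Bin 3
  Item 0.51 -> new Bin 4
  Item 0.46 -> Bin 4 (now 0.97)
  Item 0.27 -> new Bin 5
  Item 0.81 -> new Bin 6
  Item 0.18 -> Bin 5 (now 0.45)
  Item 0.78 -> new Bin 7
Total bins used = 7

7


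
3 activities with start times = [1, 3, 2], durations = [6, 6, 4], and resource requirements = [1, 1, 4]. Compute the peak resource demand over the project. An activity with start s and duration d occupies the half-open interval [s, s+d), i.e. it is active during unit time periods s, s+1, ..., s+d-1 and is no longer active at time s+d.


Each activity i is active on [start_i, start_i + duration_i).
Compute total resource usage per time slot:
  t=0: active resources = [], total = 0
  t=1: active resources = [1], total = 1
  t=2: active resources = [1, 4], total = 5
  t=3: active resources = [1, 1, 4], total = 6
  t=4: active resources = [1, 1, 4], total = 6
  t=5: active resources = [1, 1, 4], total = 6
  t=6: active resources = [1, 1], total = 2
  t=7: active resources = [1], total = 1
  t=8: active resources = [1], total = 1
Peak resource demand = 6

6


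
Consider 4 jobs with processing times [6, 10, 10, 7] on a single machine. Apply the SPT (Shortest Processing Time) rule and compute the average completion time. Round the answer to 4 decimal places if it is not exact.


Sort jobs by processing time (SPT order): [6, 7, 10, 10]
Compute completion times sequentially:
  Job 1: processing = 6, completes at 6
  Job 2: processing = 7, completes at 13
  Job 3: processing = 10, completes at 23
  Job 4: processing = 10, completes at 33
Sum of completion times = 75
Average completion time = 75/4 = 18.75

18.75


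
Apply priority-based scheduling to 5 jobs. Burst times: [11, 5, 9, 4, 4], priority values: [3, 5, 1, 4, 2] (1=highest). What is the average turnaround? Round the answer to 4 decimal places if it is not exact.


Sort by priority (ascending = highest first):
Order: [(1, 9), (2, 4), (3, 11), (4, 4), (5, 5)]
Completion times:
  Priority 1, burst=9, C=9
  Priority 2, burst=4, C=13
  Priority 3, burst=11, C=24
  Priority 4, burst=4, C=28
  Priority 5, burst=5, C=33
Average turnaround = 107/5 = 21.4

21.4


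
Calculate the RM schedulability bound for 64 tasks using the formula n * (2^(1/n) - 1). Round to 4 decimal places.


Compute 2^(1/64) = 1.0108892861
Subtract 1: 1.0108892861 - 1 = 0.0108892861
Multiply by n: 64 * 0.0108892861 = 0.6969143104
Round to 4 dp: 0.6969

0.6969


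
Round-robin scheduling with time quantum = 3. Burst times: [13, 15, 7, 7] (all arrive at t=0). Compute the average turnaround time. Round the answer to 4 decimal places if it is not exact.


Time quantum = 3
Execution trace:
  J1 runs 3 units, time = 3
  J2 runs 3 units, time = 6
  J3 runs 3 units, time = 9
  J4 runs 3 units, time = 12
  J1 runs 3 units, time = 15
  J2 runs 3 units, time = 18
  J3 runs 3 units, time = 21
  J4 runs 3 units, time = 24
  J1 runs 3 units, time = 27
  J2 runs 3 units, time = 30
  J3 runs 1 units, time = 31
  J4 runs 1 units, time = 32
  J1 runs 3 units, time = 35
  J2 runs 3 units, time = 38
  J1 runs 1 units, time = 39
  J2 runs 3 units, time = 42
Finish times: [39, 42, 31, 32]
Average turnaround = 144/4 = 36.0

36.0


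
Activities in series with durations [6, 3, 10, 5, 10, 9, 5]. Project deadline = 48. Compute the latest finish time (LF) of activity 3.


LF(activity 3) = deadline - sum of successor durations
Successors: activities 4 through 7 with durations [5, 10, 9, 5]
Sum of successor durations = 29
LF = 48 - 29 = 19

19


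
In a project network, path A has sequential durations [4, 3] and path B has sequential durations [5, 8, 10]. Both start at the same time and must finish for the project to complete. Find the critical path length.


Path A total = 4 + 3 = 7
Path B total = 5 + 8 + 10 = 23
Critical path = longest path = max(7, 23) = 23

23


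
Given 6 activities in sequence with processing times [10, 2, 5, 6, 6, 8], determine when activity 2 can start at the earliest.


Activity 2 starts after activities 1 through 1 complete.
Predecessor durations: [10]
ES = 10 = 10

10


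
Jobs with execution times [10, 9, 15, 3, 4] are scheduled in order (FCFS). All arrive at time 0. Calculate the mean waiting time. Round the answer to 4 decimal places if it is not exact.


FCFS order (as given): [10, 9, 15, 3, 4]
Waiting times:
  Job 1: wait = 0
  Job 2: wait = 10
  Job 3: wait = 19
  Job 4: wait = 34
  Job 5: wait = 37
Sum of waiting times = 100
Average waiting time = 100/5 = 20.0

20.0


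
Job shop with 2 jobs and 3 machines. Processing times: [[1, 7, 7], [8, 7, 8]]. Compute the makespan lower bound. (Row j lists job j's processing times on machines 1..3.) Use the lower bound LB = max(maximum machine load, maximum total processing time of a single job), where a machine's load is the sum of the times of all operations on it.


Machine loads:
  Machine 1: 1 + 8 = 9
  Machine 2: 7 + 7 = 14
  Machine 3: 7 + 8 = 15
Max machine load = 15
Job totals:
  Job 1: 15
  Job 2: 23
Max job total = 23
Lower bound = max(15, 23) = 23

23


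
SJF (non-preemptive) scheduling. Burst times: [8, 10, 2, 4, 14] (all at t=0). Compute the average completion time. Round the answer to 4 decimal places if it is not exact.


SJF order (ascending): [2, 4, 8, 10, 14]
Completion times:
  Job 1: burst=2, C=2
  Job 2: burst=4, C=6
  Job 3: burst=8, C=14
  Job 4: burst=10, C=24
  Job 5: burst=14, C=38
Average completion = 84/5 = 16.8

16.8


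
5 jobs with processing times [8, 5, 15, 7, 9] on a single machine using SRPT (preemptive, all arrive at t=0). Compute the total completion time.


Since all jobs arrive at t=0, SRPT equals SPT ordering.
SPT order: [5, 7, 8, 9, 15]
Completion times:
  Job 1: p=5, C=5
  Job 2: p=7, C=12
  Job 3: p=8, C=20
  Job 4: p=9, C=29
  Job 5: p=15, C=44
Total completion time = 5 + 12 + 20 + 29 + 44 = 110

110


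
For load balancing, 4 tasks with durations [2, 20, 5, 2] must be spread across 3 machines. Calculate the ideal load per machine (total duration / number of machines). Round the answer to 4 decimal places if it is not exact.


Total processing time = 2 + 20 + 5 + 2 = 29
Number of machines = 3
Ideal balanced load = 29 / 3 = 9.6667

9.6667


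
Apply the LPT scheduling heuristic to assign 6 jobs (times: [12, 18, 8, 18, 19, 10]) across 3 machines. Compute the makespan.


Sort jobs in decreasing order (LPT): [19, 18, 18, 12, 10, 8]
Assign each job to the least loaded machine:
  Machine 1: jobs [19, 8], load = 27
  Machine 2: jobs [18, 12], load = 30
  Machine 3: jobs [18, 10], load = 28
Makespan = max load = 30

30


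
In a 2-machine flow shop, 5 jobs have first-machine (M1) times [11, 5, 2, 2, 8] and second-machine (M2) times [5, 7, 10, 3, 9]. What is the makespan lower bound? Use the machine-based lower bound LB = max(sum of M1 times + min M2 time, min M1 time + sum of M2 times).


LB1 = sum(M1 times) + min(M2 times) = 28 + 3 = 31
LB2 = min(M1 times) + sum(M2 times) = 2 + 34 = 36
Lower bound = max(LB1, LB2) = max(31, 36) = 36

36


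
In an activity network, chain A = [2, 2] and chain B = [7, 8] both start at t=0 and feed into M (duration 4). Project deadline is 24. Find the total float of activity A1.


Forward pass: ES(A1) = sum of predecessors on chain A = 0
EF = ES + duration = 0 + 2 = 2
Backward pass: LF(M) = deadline = 24; LS(M) = 24 - 4 = 20
LF(A1) = LS(M) - sum(successors on chain A) = 20 - 2 = 18
LS = LF - duration = 18 - 2 = 16
Total float = LS - ES = 16 - 0 = 16

16


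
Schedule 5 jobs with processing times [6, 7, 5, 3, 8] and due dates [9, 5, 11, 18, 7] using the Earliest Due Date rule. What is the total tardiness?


Sort by due date (EDD order): [(7, 5), (8, 7), (6, 9), (5, 11), (3, 18)]
Compute completion times and tardiness:
  Job 1: p=7, d=5, C=7, tardiness=max(0,7-5)=2
  Job 2: p=8, d=7, C=15, tardiness=max(0,15-7)=8
  Job 3: p=6, d=9, C=21, tardiness=max(0,21-9)=12
  Job 4: p=5, d=11, C=26, tardiness=max(0,26-11)=15
  Job 5: p=3, d=18, C=29, tardiness=max(0,29-18)=11
Total tardiness = 48

48


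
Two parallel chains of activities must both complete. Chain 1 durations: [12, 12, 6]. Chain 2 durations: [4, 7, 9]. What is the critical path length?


Path A total = 12 + 12 + 6 = 30
Path B total = 4 + 7 + 9 = 20
Critical path = longest path = max(30, 20) = 30

30


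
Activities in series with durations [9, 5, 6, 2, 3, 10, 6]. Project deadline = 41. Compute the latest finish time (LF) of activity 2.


LF(activity 2) = deadline - sum of successor durations
Successors: activities 3 through 7 with durations [6, 2, 3, 10, 6]
Sum of successor durations = 27
LF = 41 - 27 = 14

14


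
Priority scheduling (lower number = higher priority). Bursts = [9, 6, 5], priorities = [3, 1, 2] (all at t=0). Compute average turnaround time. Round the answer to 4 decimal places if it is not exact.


Sort by priority (ascending = highest first):
Order: [(1, 6), (2, 5), (3, 9)]
Completion times:
  Priority 1, burst=6, C=6
  Priority 2, burst=5, C=11
  Priority 3, burst=9, C=20
Average turnaround = 37/3 = 12.3333

12.3333


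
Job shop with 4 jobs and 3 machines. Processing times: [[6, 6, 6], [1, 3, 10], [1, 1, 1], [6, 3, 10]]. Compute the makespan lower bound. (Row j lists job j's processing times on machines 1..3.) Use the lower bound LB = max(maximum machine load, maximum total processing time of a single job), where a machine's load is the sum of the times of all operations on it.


Machine loads:
  Machine 1: 6 + 1 + 1 + 6 = 14
  Machine 2: 6 + 3 + 1 + 3 = 13
  Machine 3: 6 + 10 + 1 + 10 = 27
Max machine load = 27
Job totals:
  Job 1: 18
  Job 2: 14
  Job 3: 3
  Job 4: 19
Max job total = 19
Lower bound = max(27, 19) = 27

27


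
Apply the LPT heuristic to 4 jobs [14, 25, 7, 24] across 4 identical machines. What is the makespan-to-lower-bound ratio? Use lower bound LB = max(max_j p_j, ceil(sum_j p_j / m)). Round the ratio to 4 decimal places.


LPT order: [25, 24, 14, 7]
Machine loads after assignment: [25, 24, 14, 7]
LPT makespan = 25
Lower bound = max(max_job, ceil(total/4)) = max(25, 18) = 25
Ratio = 25 / 25 = 1.0

1.0


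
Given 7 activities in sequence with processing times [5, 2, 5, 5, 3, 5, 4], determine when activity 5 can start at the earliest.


Activity 5 starts after activities 1 through 4 complete.
Predecessor durations: [5, 2, 5, 5]
ES = 5 + 2 + 5 + 5 = 17

17


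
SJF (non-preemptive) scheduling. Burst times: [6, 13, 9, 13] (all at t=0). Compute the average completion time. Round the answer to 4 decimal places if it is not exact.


SJF order (ascending): [6, 9, 13, 13]
Completion times:
  Job 1: burst=6, C=6
  Job 2: burst=9, C=15
  Job 3: burst=13, C=28
  Job 4: burst=13, C=41
Average completion = 90/4 = 22.5

22.5


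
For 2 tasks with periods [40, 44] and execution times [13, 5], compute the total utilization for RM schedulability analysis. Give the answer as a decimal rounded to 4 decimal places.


Compute individual utilizations (exact fractions):
  Task 1: C/T = 13/40 (approx. 0.325)
  Task 2: C/T = 5/44 (approx. 0.1136)
Total utilization U = 13/40 + 5/44 = 193/440
Rounded to 4 decimal places: U = 0.4386
RM (Liu & Layland) bound for 2 tasks = 0.828427; compare with U = 193/440 (approx. 0.438636)
U <= bound, so schedulable by RM sufficient condition.

0.4386


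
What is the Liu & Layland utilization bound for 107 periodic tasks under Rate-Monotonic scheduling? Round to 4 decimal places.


Compute 2^(1/107) = 1.0064990387
Subtract 1: 1.0064990387 - 1 = 0.0064990387
Multiply by n: 107 * 0.0064990387 = 0.6953971409
Round to 4 dp: 0.6954

0.6954


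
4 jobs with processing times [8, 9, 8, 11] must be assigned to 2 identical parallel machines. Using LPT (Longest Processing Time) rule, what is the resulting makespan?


Sort jobs in decreasing order (LPT): [11, 9, 8, 8]
Assign each job to the least loaded machine:
  Machine 1: jobs [11, 8], load = 19
  Machine 2: jobs [9, 8], load = 17
Makespan = max load = 19

19


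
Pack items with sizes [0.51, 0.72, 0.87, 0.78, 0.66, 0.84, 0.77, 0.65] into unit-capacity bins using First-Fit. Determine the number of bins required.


Place items sequentially using First-Fit:
  Item 0.51 -> new Bin 1
  Item 0.72 -> new Bin 2
  Item 0.87 -> new Bin 3
  Item 0.78 -> new Bin 4
  Item 0.66 -> new Bin 5
  Item 0.84 -> new Bin 6
  Item 0.77 -> new Bin 7
  Item 0.65 -> new Bin 8
Total bins used = 8

8


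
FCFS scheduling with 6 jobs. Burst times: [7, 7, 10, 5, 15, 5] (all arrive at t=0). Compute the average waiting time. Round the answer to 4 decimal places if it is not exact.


FCFS order (as given): [7, 7, 10, 5, 15, 5]
Waiting times:
  Job 1: wait = 0
  Job 2: wait = 7
  Job 3: wait = 14
  Job 4: wait = 24
  Job 5: wait = 29
  Job 6: wait = 44
Sum of waiting times = 118
Average waiting time = 118/6 = 19.6667

19.6667


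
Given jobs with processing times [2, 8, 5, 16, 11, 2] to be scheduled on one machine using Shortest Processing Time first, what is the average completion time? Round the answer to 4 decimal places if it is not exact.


Sort jobs by processing time (SPT order): [2, 2, 5, 8, 11, 16]
Compute completion times sequentially:
  Job 1: processing = 2, completes at 2
  Job 2: processing = 2, completes at 4
  Job 3: processing = 5, completes at 9
  Job 4: processing = 8, completes at 17
  Job 5: processing = 11, completes at 28
  Job 6: processing = 16, completes at 44
Sum of completion times = 104
Average completion time = 104/6 = 17.3333

17.3333


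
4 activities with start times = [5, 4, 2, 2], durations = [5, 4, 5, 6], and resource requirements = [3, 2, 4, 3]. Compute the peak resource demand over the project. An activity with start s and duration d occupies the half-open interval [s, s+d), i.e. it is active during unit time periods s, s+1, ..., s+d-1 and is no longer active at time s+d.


Each activity i is active on [start_i, start_i + duration_i).
Compute total resource usage per time slot:
  t=0: active resources = [], total = 0
  t=1: active resources = [], total = 0
  t=2: active resources = [4, 3], total = 7
  t=3: active resources = [4, 3], total = 7
  t=4: active resources = [2, 4, 3], total = 9
  t=5: active resources = [3, 2, 4, 3], total = 12
  t=6: active resources = [3, 2, 4, 3], total = 12
  t=7: active resources = [3, 2, 3], total = 8
  t=8: active resources = [3], total = 3
  t=9: active resources = [3], total = 3
Peak resource demand = 12

12


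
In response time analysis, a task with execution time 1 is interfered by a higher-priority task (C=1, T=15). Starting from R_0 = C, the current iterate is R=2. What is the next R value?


R_next = C + ceil(R_prev / T_hp) * C_hp
ceil(2 / 15) = ceil(0.1333) = 1
Interference = 1 * 1 = 1
R_next = 1 + 1 = 2
R_next = R_prev, so the iteration has converged (response time = 2).

2


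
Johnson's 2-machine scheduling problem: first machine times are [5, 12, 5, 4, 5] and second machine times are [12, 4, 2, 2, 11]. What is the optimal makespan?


Apply Johnson's rule:
  Group 1 (a <= b): [(1, 5, 12), (5, 5, 11)]
  Group 2 (a > b): [(2, 12, 4), (3, 5, 2), (4, 4, 2)]
Optimal job order: [1, 5, 2, 3, 4]
Schedule:
  Job 1: M1 done at 5, M2 done at 17
  Job 5: M1 done at 10, M2 done at 28
  Job 2: M1 done at 22, M2 done at 32
  Job 3: M1 done at 27, M2 done at 34
  Job 4: M1 done at 31, M2 done at 36
Makespan = 36

36


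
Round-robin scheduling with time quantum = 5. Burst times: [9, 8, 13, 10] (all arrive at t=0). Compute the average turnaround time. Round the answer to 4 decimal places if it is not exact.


Time quantum = 5
Execution trace:
  J1 runs 5 units, time = 5
  J2 runs 5 units, time = 10
  J3 runs 5 units, time = 15
  J4 runs 5 units, time = 20
  J1 runs 4 units, time = 24
  J2 runs 3 units, time = 27
  J3 runs 5 units, time = 32
  J4 runs 5 units, time = 37
  J3 runs 3 units, time = 40
Finish times: [24, 27, 40, 37]
Average turnaround = 128/4 = 32.0

32.0


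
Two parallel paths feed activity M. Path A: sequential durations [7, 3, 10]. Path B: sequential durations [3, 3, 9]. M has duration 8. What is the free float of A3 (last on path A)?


ES(A3) = sum of predecessors on chain A = 10
EF(A3) = ES + duration = 10 + 10 = 20
Successor of A3 is M. ES(M) = max(sum(A), sum(B)) = max(20, 15) = 20
Free float = ES(successor) - EF(current) = 20 - 20 = 0

0


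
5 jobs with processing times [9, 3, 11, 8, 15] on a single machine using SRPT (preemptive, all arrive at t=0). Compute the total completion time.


Since all jobs arrive at t=0, SRPT equals SPT ordering.
SPT order: [3, 8, 9, 11, 15]
Completion times:
  Job 1: p=3, C=3
  Job 2: p=8, C=11
  Job 3: p=9, C=20
  Job 4: p=11, C=31
  Job 5: p=15, C=46
Total completion time = 3 + 11 + 20 + 31 + 46 = 111

111


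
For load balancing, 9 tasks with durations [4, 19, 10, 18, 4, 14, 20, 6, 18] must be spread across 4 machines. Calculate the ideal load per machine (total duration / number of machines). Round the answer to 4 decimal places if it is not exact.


Total processing time = 4 + 19 + 10 + 18 + 4 + 14 + 20 + 6 + 18 = 113
Number of machines = 4
Ideal balanced load = 113 / 4 = 28.25

28.25


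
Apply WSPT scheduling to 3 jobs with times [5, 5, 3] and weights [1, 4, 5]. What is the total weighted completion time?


Compute p/w ratios and sort ascending (WSPT): [(3, 5), (5, 4), (5, 1)]
Compute weighted completion times:
  Job (p=3,w=5): C=3, w*C=5*3=15
  Job (p=5,w=4): C=8, w*C=4*8=32
  Job (p=5,w=1): C=13, w*C=1*13=13
Total weighted completion time = 60

60


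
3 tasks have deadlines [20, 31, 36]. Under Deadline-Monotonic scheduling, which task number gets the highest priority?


Sort tasks by relative deadline (ascending):
  Task 1: deadline = 20
  Task 2: deadline = 31
  Task 3: deadline = 36
Priority order (highest first): [1, 2, 3]
Highest priority task = 1

1


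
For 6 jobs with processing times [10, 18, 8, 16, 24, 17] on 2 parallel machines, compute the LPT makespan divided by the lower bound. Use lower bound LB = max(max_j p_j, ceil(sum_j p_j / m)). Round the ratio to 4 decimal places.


LPT order: [24, 18, 17, 16, 10, 8]
Machine loads after assignment: [48, 45]
LPT makespan = 48
Lower bound = max(max_job, ceil(total/2)) = max(24, 47) = 47
Ratio = 48 / 47 = 1.0213

1.0213


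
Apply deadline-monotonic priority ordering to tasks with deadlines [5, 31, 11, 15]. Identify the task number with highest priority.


Sort tasks by relative deadline (ascending):
  Task 1: deadline = 5
  Task 3: deadline = 11
  Task 4: deadline = 15
  Task 2: deadline = 31
Priority order (highest first): [1, 3, 4, 2]
Highest priority task = 1

1


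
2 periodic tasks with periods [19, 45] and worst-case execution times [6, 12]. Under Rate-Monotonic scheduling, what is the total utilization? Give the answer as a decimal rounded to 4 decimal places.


Compute individual utilizations (exact fractions):
  Task 1: C/T = 6/19 (approx. 0.3158)
  Task 2: C/T = 12/45 = 4/15 (approx. 0.2667)
Total utilization U = 6/19 + 4/15 = 166/285
Rounded to 4 decimal places: U = 0.5825
RM (Liu & Layland) bound for 2 tasks = 0.828427; compare with U = 166/285 (approx. 0.582456)
U <= bound, so schedulable by RM sufficient condition.

0.5825


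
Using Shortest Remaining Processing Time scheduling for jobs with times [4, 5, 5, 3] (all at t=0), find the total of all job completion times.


Since all jobs arrive at t=0, SRPT equals SPT ordering.
SPT order: [3, 4, 5, 5]
Completion times:
  Job 1: p=3, C=3
  Job 2: p=4, C=7
  Job 3: p=5, C=12
  Job 4: p=5, C=17
Total completion time = 3 + 7 + 12 + 17 = 39

39


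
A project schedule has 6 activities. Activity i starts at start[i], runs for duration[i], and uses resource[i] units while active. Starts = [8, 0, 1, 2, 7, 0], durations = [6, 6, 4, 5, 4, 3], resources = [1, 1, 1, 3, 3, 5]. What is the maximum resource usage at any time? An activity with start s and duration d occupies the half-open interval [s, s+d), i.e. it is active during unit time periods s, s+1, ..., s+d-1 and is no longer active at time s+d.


Each activity i is active on [start_i, start_i + duration_i).
Compute total resource usage per time slot:
  t=0: active resources = [1, 5], total = 6
  t=1: active resources = [1, 1, 5], total = 7
  t=2: active resources = [1, 1, 3, 5], total = 10
  t=3: active resources = [1, 1, 3], total = 5
  t=4: active resources = [1, 1, 3], total = 5
  t=5: active resources = [1, 3], total = 4
  t=6: active resources = [3], total = 3
  t=7: active resources = [3], total = 3
  t=8: active resources = [1, 3], total = 4
  t=9: active resources = [1, 3], total = 4
  t=10: active resources = [1, 3], total = 4
  t=11: active resources = [1], total = 1
  t=12: active resources = [1], total = 1
  t=13: active resources = [1], total = 1
Peak resource demand = 10

10


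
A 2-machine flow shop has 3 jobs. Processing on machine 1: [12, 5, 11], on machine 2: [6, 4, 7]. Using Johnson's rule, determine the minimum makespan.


Apply Johnson's rule:
  Group 1 (a <= b): []
  Group 2 (a > b): [(3, 11, 7), (1, 12, 6), (2, 5, 4)]
Optimal job order: [3, 1, 2]
Schedule:
  Job 3: M1 done at 11, M2 done at 18
  Job 1: M1 done at 23, M2 done at 29
  Job 2: M1 done at 28, M2 done at 33
Makespan = 33

33


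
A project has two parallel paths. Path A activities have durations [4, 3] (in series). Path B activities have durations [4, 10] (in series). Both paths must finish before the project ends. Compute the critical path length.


Path A total = 4 + 3 = 7
Path B total = 4 + 10 = 14
Critical path = longest path = max(7, 14) = 14

14


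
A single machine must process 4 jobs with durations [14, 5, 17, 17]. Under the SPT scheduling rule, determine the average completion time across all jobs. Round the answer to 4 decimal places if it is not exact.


Sort jobs by processing time (SPT order): [5, 14, 17, 17]
Compute completion times sequentially:
  Job 1: processing = 5, completes at 5
  Job 2: processing = 14, completes at 19
  Job 3: processing = 17, completes at 36
  Job 4: processing = 17, completes at 53
Sum of completion times = 113
Average completion time = 113/4 = 28.25

28.25


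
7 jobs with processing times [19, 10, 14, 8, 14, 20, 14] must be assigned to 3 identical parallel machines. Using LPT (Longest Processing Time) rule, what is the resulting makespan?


Sort jobs in decreasing order (LPT): [20, 19, 14, 14, 14, 10, 8]
Assign each job to the least loaded machine:
  Machine 1: jobs [20, 10], load = 30
  Machine 2: jobs [19, 14], load = 33
  Machine 3: jobs [14, 14, 8], load = 36
Makespan = max load = 36

36


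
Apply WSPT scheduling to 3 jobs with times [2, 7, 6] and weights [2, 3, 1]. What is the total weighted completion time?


Compute p/w ratios and sort ascending (WSPT): [(2, 2), (7, 3), (6, 1)]
Compute weighted completion times:
  Job (p=2,w=2): C=2, w*C=2*2=4
  Job (p=7,w=3): C=9, w*C=3*9=27
  Job (p=6,w=1): C=15, w*C=1*15=15
Total weighted completion time = 46

46


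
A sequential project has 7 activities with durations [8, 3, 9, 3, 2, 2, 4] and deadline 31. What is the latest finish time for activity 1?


LF(activity 1) = deadline - sum of successor durations
Successors: activities 2 through 7 with durations [3, 9, 3, 2, 2, 4]
Sum of successor durations = 23
LF = 31 - 23 = 8

8


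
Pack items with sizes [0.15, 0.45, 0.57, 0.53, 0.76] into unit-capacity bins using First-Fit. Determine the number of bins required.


Place items sequentially using First-Fit:
  Item 0.15 -> new Bin 1
  Item 0.45 -> Bin 1 (now 0.6)
  Item 0.57 -> new Bin 2
  Item 0.53 -> new Bin 3
  Item 0.76 -> new Bin 4
Total bins used = 4

4


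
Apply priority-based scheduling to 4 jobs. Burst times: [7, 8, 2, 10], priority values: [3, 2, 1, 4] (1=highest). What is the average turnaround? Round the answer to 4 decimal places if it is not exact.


Sort by priority (ascending = highest first):
Order: [(1, 2), (2, 8), (3, 7), (4, 10)]
Completion times:
  Priority 1, burst=2, C=2
  Priority 2, burst=8, C=10
  Priority 3, burst=7, C=17
  Priority 4, burst=10, C=27
Average turnaround = 56/4 = 14.0

14.0
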